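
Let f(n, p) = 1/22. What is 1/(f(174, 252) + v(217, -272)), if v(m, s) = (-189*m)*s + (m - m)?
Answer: 22/245421793 ≈ 8.9642e-8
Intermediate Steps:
v(m, s) = -189*m*s (v(m, s) = -189*m*s + 0 = -189*m*s)
f(n, p) = 1/22
1/(f(174, 252) + v(217, -272)) = 1/(1/22 - 189*217*(-272)) = 1/(1/22 + 11155536) = 1/(245421793/22) = 22/245421793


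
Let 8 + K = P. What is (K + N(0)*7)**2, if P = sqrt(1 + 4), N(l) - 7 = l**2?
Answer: (41 + sqrt(5))**2 ≈ 1869.4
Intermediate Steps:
N(l) = 7 + l**2
P = sqrt(5) ≈ 2.2361
K = -8 + sqrt(5) ≈ -5.7639
(K + N(0)*7)**2 = ((-8 + sqrt(5)) + (7 + 0**2)*7)**2 = ((-8 + sqrt(5)) + (7 + 0)*7)**2 = ((-8 + sqrt(5)) + 7*7)**2 = ((-8 + sqrt(5)) + 49)**2 = (41 + sqrt(5))**2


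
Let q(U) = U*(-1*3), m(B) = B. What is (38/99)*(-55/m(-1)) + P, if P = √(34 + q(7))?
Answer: 190/9 + √13 ≈ 24.717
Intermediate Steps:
q(U) = -3*U (q(U) = U*(-3) = -3*U)
P = √13 (P = √(34 - 3*7) = √(34 - 21) = √13 ≈ 3.6056)
(38/99)*(-55/m(-1)) + P = (38/99)*(-55/(-1)) + √13 = (38*(1/99))*(-55*(-1)) + √13 = (38/99)*55 + √13 = 190/9 + √13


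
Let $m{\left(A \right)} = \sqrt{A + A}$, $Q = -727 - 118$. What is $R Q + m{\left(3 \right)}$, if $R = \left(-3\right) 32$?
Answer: $81120 + \sqrt{6} \approx 81123.0$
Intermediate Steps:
$R = -96$
$Q = -845$ ($Q = -727 - 118 = -845$)
$m{\left(A \right)} = \sqrt{2} \sqrt{A}$ ($m{\left(A \right)} = \sqrt{2 A} = \sqrt{2} \sqrt{A}$)
$R Q + m{\left(3 \right)} = \left(-96\right) \left(-845\right) + \sqrt{2} \sqrt{3} = 81120 + \sqrt{6}$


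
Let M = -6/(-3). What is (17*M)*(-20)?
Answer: -680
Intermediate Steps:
M = 2 (M = -6*(-1/3) = 2)
(17*M)*(-20) = (17*2)*(-20) = 34*(-20) = -680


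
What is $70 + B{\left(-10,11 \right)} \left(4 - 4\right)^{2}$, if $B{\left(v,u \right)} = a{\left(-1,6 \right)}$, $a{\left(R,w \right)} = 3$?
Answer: $70$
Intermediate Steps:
$B{\left(v,u \right)} = 3$
$70 + B{\left(-10,11 \right)} \left(4 - 4\right)^{2} = 70 + 3 \left(4 - 4\right)^{2} = 70 + 3 \cdot 0^{2} = 70 + 3 \cdot 0 = 70 + 0 = 70$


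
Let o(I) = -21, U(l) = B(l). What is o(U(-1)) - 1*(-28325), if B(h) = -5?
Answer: 28304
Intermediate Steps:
U(l) = -5
o(U(-1)) - 1*(-28325) = -21 - 1*(-28325) = -21 + 28325 = 28304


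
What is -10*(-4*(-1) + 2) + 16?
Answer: -44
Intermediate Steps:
-10*(-4*(-1) + 2) + 16 = -10*(4 + 2) + 16 = -10*6 + 16 = -60 + 16 = -44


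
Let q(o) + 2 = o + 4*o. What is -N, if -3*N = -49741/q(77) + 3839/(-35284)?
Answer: -1756531781/40541316 ≈ -43.327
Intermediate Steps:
q(o) = -2 + 5*o (q(o) = -2 + (o + 4*o) = -2 + 5*o)
N = 1756531781/40541316 (N = -(-49741/(-2 + 5*77) + 3839/(-35284))/3 = -(-49741/(-2 + 385) + 3839*(-1/35284))/3 = -(-49741/383 - 3839/35284)/3 = -⅓*(-1756531781/13513772) = 1756531781/40541316 ≈ 43.327)
-N = -1*1756531781/40541316 = -1756531781/40541316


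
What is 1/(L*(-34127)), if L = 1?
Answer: -1/34127 ≈ -2.9302e-5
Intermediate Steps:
1/(L*(-34127)) = 1/(1*(-34127)) = 1/(-34127) = -1/34127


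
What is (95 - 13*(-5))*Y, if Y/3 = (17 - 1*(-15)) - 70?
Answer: -18240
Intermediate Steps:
Y = -114 (Y = 3*((17 - 1*(-15)) - 70) = 3*((17 + 15) - 70) = 3*(32 - 70) = 3*(-38) = -114)
(95 - 13*(-5))*Y = (95 - 13*(-5))*(-114) = (95 + 65)*(-114) = 160*(-114) = -18240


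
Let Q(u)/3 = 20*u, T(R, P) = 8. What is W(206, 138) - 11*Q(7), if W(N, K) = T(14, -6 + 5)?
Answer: -4612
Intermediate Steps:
Q(u) = 60*u (Q(u) = 3*(20*u) = 60*u)
W(N, K) = 8
W(206, 138) - 11*Q(7) = 8 - 660*7 = 8 - 11*420 = 8 - 4620 = -4612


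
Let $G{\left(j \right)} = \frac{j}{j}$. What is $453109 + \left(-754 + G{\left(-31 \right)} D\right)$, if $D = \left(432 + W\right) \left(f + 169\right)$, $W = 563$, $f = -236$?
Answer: $385690$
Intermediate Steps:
$D = -66665$ ($D = \left(432 + 563\right) \left(-236 + 169\right) = 995 \left(-67\right) = -66665$)
$G{\left(j \right)} = 1$
$453109 + \left(-754 + G{\left(-31 \right)} D\right) = 453109 + \left(-754 + 1 \left(-66665\right)\right) = 453109 - 67419 = 385690$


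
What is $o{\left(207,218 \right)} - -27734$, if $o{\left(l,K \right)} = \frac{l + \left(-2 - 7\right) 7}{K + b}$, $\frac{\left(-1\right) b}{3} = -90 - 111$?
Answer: $\frac{22769758}{821} \approx 27734.0$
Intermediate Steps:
$b = 603$ ($b = - 3 \left(-90 - 111\right) = \left(-3\right) \left(-201\right) = 603$)
$o{\left(l,K \right)} = \frac{-63 + l}{603 + K}$ ($o{\left(l,K \right)} = \frac{l + \left(-2 - 7\right) 7}{K + 603} = \frac{l - 63}{603 + K} = \frac{-63 + l}{603 + K}$)
$o{\left(207,218 \right)} - -27734 = \frac{-63 + 207}{603 + 218} - -27734 = \frac{1}{821} \cdot 144 + 27734 = \frac{144}{821} + 27734 = \frac{22769758}{821}$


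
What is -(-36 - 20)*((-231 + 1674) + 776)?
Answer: 124264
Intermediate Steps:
-(-36 - 20)*((-231 + 1674) + 776) = -(-56)*(1443 + 776) = -(-56)*2219 = -1*(-124264) = 124264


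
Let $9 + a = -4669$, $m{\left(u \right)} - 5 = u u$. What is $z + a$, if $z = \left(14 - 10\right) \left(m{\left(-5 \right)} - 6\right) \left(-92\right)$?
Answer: $-13510$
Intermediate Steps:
$m{\left(u \right)} = 5 + u^{2}$ ($m{\left(u \right)} = 5 + u u = 5 + u^{2}$)
$a = -4678$ ($a = -9 - 4669 = -4678$)
$z = -8832$ ($z = \left(14 - 10\right) \left(\left(5 + \left(-5\right)^{2}\right) - 6\right) \left(-92\right) = 4 \left(\left(5 + 25\right) - 6\right) \left(-92\right) = 4 \left(30 - 6\right) \left(-92\right) = 4 \cdot 24 \left(-92\right) = 96 \left(-92\right) = -8832$)
$z + a = -8832 - 4678 = -13510$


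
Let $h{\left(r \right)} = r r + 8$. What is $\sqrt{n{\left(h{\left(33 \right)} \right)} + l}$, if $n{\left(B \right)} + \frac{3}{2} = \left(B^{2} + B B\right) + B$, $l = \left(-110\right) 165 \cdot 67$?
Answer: $\frac{\sqrt{4767454}}{2} \approx 1091.7$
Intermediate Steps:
$h{\left(r \right)} = 8 + r^{2}$ ($h{\left(r \right)} = r^{2} + 8 = 8 + r^{2}$)
$l = -1216050$ ($l = \left(-18150\right) 67 = -1216050$)
$n{\left(B \right)} = - \frac{3}{2} + B + 2 B^{2}$ ($n{\left(B \right)} = - \frac{3}{2} + \left(\left(B^{2} + B B\right) + B\right) = - \frac{3}{2} + \left(\left(B^{2} + B^{2}\right) + B\right) = - \frac{3}{2} + \left(2 B^{2} + B\right) = - \frac{3}{2} + \left(B + 2 B^{2}\right) = - \frac{3}{2} + B + 2 B^{2}$)
$\sqrt{n{\left(h{\left(33 \right)} \right)} + l} = \sqrt{\left(- \frac{3}{2} + \left(8 + 33^{2}\right) + 2 \left(8 + 33^{2}\right)^{2}\right) - 1216050} = \sqrt{\left(- \frac{3}{2} + \left(8 + 1089\right) + 2 \left(8 + 1089\right)^{2}\right) - 1216050} = \sqrt{\left(- \frac{3}{2} + 1097 + 2 \cdot 1097^{2}\right) - 1216050} = \sqrt{\left(- \frac{3}{2} + 1097 + 2 \cdot 1203409\right) - 1216050} = \sqrt{\left(- \frac{3}{2} + 1097 + 2406818\right) - 1216050} = \sqrt{\frac{4815827}{2} - 1216050} = \sqrt{\frac{2383727}{2}} = \frac{\sqrt{4767454}}{2}$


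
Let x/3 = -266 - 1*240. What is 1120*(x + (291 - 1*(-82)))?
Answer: -1282400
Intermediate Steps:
x = -1518 (x = 3*(-266 - 1*240) = 3*(-266 - 240) = 3*(-506) = -1518)
1120*(x + (291 - 1*(-82))) = 1120*(-1518 + (291 - 1*(-82))) = 1120*(-1518 + (291 + 82)) = 1120*(-1518 + 373) = 1120*(-1145) = -1282400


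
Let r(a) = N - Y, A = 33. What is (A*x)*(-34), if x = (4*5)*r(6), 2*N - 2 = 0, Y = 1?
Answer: 0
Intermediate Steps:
N = 1 (N = 1 + (½)*0 = 1 + 0 = 1)
r(a) = 0 (r(a) = 1 - 1*1 = 1 - 1 = 0)
x = 0 (x = (4*5)*0 = 20*0 = 0)
(A*x)*(-34) = (33*0)*(-34) = 0*(-34) = 0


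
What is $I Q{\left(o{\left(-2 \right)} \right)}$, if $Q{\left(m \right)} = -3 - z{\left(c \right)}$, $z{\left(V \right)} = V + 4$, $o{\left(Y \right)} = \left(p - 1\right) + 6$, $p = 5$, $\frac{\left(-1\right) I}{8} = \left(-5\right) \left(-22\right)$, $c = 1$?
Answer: $7040$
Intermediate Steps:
$I = -880$ ($I = - 8 \left(\left(-5\right) \left(-22\right)\right) = \left(-8\right) 110 = -880$)
$o{\left(Y \right)} = 10$ ($o{\left(Y \right)} = \left(5 - 1\right) + 6 = 4 + 6 = 10$)
$z{\left(V \right)} = 4 + V$
$Q{\left(m \right)} = -8$ ($Q{\left(m \right)} = -3 - \left(4 + 1\right) = -3 - 5 = -8$)
$I Q{\left(o{\left(-2 \right)} \right)} = \left(-880\right) \left(-8\right) = 7040$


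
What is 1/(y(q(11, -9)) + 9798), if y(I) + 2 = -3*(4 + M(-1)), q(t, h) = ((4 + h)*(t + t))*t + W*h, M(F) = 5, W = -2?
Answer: 1/9769 ≈ 0.00010236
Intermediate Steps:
q(t, h) = -2*h + 2*t²*(4 + h) (q(t, h) = ((4 + h)*(t + t))*t - 2*h = ((4 + h)*(2*t))*t - 2*h = (2*t*(4 + h))*t - 2*h = 2*t²*(4 + h) - 2*h = -2*h + 2*t²*(4 + h))
y(I) = -29 (y(I) = -2 - 3*(4 + 5) = -2 - 3*9 = -2 - 27 = -29)
1/(y(q(11, -9)) + 9798) = 1/(-29 + 9798) = 1/9769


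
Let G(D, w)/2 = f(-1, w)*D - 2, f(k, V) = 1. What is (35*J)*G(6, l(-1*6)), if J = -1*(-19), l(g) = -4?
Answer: 5320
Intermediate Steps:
G(D, w) = -4 + 2*D (G(D, w) = 2*(1*D - 2) = 2*(D - 2) = 2*(-2 + D) = -4 + 2*D)
J = 19
(35*J)*G(6, l(-1*6)) = (35*19)*(-4 + 2*6) = 665*(-4 + 12) = 665*8 = 5320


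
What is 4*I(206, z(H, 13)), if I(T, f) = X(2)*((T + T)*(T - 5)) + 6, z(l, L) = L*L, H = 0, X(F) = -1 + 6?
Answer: 1656264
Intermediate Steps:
X(F) = 5
z(l, L) = L²
I(T, f) = 6 + 10*T*(-5 + T) (I(T, f) = 5*((T + T)*(T - 5)) + 6 = 5*((2*T)*(-5 + T)) + 6 = 5*(2*T*(-5 + T)) + 6 = 10*T*(-5 + T) + 6 = 6 + 10*T*(-5 + T))
4*I(206, z(H, 13)) = 4*(6 - 50*206 + 10*206²) = 4*(6 - 10300 + 10*42436) = 4*(6 - 10300 + 424360) = 4*414066 = 1656264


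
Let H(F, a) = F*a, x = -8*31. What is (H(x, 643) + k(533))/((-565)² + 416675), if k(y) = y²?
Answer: 4985/29436 ≈ 0.16935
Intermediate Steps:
x = -248
(H(x, 643) + k(533))/((-565)² + 416675) = (-248*643 + 533²)/((-565)² + 416675) = (-159464 + 284089)/(319225 + 416675) = 124625/735900 = 124625*(1/735900) = 4985/29436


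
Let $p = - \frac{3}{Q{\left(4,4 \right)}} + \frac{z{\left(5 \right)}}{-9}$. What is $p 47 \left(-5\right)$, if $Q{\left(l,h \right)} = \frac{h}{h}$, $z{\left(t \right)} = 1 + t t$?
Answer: $\frac{12455}{9} \approx 1383.9$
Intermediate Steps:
$z{\left(t \right)} = 1 + t^{2}$
$Q{\left(l,h \right)} = 1$
$p = - \frac{53}{9}$ ($p = - \frac{3}{1} + \frac{1 + 5^{2}}{-9} = \left(-3\right) 1 + \left(1 + 25\right) \left(- \frac{1}{9}\right) = -3 + 26 \left(- \frac{1}{9}\right) = -3 - \frac{26}{9} = - \frac{53}{9} \approx -5.8889$)
$p 47 \left(-5\right) = \left(- \frac{53}{9}\right) 47 \left(-5\right) = \left(- \frac{2491}{9}\right) \left(-5\right) = \frac{12455}{9}$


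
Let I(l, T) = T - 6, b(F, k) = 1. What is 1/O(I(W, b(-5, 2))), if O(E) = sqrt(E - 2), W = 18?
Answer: -I*sqrt(7)/7 ≈ -0.37796*I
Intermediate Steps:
I(l, T) = -6 + T
O(E) = sqrt(-2 + E)
1/O(I(W, b(-5, 2))) = 1/(sqrt(-2 + (-6 + 1))) = 1/(sqrt(-2 - 5)) = 1/(sqrt(-7)) = 1/(I*sqrt(7)) = -I*sqrt(7)/7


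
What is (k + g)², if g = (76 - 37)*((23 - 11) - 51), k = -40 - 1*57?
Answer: 2617924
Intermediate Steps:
k = -97 (k = -40 - 57 = -97)
g = -1521 (g = 39*(12 - 51) = 39*(-39) = -1521)
(k + g)² = (-97 - 1521)² = (-1618)² = 2617924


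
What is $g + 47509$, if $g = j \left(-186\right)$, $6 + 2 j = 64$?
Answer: $42115$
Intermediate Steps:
$j = 29$ ($j = -3 + \frac{1}{2} \cdot 64 = -3 + 32 = 29$)
$g = -5394$ ($g = 29 \left(-186\right) = -5394$)
$g + 47509 = -5394 + 47509 = 42115$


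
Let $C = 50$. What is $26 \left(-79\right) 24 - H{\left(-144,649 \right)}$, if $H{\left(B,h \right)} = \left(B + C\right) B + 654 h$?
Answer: $-487278$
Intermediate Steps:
$H{\left(B,h \right)} = 654 h + B \left(50 + B\right)$ ($H{\left(B,h \right)} = \left(B + 50\right) B + 654 h = \left(50 + B\right) B + 654 h = B \left(50 + B\right) + 654 h = 654 h + B \left(50 + B\right)$)
$26 \left(-79\right) 24 - H{\left(-144,649 \right)} = 26 \left(-79\right) 24 - \left(\left(-144\right)^{2} + 50 \left(-144\right) + 654 \cdot 649\right) = \left(-2054\right) 24 - \left(20736 - 7200 + 424446\right) = -49296 - 437982 = -487278$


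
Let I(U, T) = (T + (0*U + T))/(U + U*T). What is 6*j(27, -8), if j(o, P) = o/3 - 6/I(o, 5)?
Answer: -2646/5 ≈ -529.20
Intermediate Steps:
I(U, T) = 2*T/(U + T*U) (I(U, T) = (T + (0 + T))/(U + T*U) = (T + T)/(U + T*U) = (2*T)/(U + T*U) = 2*T/(U + T*U))
j(o, P) = -49*o/15 (j(o, P) = o/3 - 6*o*(1 + 5)/10 = o*(⅓) - 6*3*o/5 = o/3 - 6*3*o/5 = o/3 - 18*o/5 = -49*o/15)
6*j(27, -8) = 6*(-49/15*27) = 6*(-441/5) = -2646/5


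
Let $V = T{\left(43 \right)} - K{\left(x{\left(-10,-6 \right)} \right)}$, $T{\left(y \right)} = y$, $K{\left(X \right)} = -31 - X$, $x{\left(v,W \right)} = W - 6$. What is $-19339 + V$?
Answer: $-19277$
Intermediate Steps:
$x{\left(v,W \right)} = -6 + W$
$V = 62$ ($V = 43 - \left(-31 - \left(-6 - 6\right)\right) = 43 - \left(-31 - -12\right) = 43 - \left(-31 + 12\right) = 43 - -19 = 43 + 19 = 62$)
$-19339 + V = -19339 + 62 = -19277$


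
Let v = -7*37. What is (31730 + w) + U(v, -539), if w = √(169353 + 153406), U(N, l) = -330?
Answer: 31400 + √322759 ≈ 31968.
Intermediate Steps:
v = -259
w = √322759 ≈ 568.12
(31730 + w) + U(v, -539) = (31730 + √322759) - 330 = 31400 + √322759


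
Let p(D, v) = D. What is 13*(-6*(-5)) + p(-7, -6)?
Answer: 383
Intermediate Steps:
13*(-6*(-5)) + p(-7, -6) = 13*(-6*(-5)) - 7 = 13*30 - 7 = 390 - 7 = 383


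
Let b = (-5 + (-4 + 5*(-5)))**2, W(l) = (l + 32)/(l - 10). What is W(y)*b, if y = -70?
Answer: 5491/10 ≈ 549.10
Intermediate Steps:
W(l) = (32 + l)/(-10 + l)
b = 1156 (b = (-5 + (-4 - 25))**2 = (-5 - 29)**2 = (-34)**2 = 1156)
W(y)*b = ((32 - 70)/(-10 - 70))*1156 = (-38/(-80))*1156 = -1/80*(-38)*1156 = (19/40)*1156 = 5491/10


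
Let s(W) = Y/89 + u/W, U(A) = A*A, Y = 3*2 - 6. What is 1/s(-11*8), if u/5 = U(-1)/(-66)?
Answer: 5808/5 ≈ 1161.6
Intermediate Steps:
Y = 0 (Y = 6 - 6 = 0)
U(A) = A²
u = -5/66 (u = 5*((-1)²/(-66)) = 5*(1*(-1/66)) = 5*(-1/66) = -5/66 ≈ -0.075758)
s(W) = -5/(66*W) (s(W) = 0/89 - 5/(66*W) = 0*(1/89) - 5/(66*W) = 0 - 5/(66*W) = -5/(66*W))
1/s(-11*8) = 1/(-5/(66*((-11*8)))) = 1/(-5/66/(-88)) = 1/(-5/66*(-1/88)) = 1/(5/5808) = 5808/5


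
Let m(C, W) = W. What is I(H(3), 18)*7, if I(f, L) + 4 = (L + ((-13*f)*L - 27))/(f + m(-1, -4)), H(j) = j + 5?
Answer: -13279/4 ≈ -3319.8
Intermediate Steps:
H(j) = 5 + j
I(f, L) = -4 + (-27 + L - 13*L*f)/(-4 + f) (I(f, L) = -4 + (L + ((-13*f)*L - 27))/(f - 4) = -4 + (L + (-13*L*f - 27))/(-4 + f) = -4 + (L + (-27 - 13*L*f))/(-4 + f) = -4 + (-27 + L - 13*L*f)/(-4 + f))
I(H(3), 18)*7 = ((-11 + 18 - 4*(5 + 3) - 13*18*(5 + 3))/(-4 + (5 + 3)))*7 = ((-11 + 18 - 4*8 - 13*18*8)/(-4 + 8))*7 = ((-11 + 18 - 32 - 1872)/4)*7 = ((¼)*(-1897))*7 = -1897/4*7 = -13279/4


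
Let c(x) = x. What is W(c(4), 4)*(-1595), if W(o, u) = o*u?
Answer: -25520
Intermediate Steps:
W(c(4), 4)*(-1595) = (4*4)*(-1595) = 16*(-1595) = -25520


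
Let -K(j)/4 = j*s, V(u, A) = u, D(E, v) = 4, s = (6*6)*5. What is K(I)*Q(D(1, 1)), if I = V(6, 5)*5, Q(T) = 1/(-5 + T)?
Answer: 21600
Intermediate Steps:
s = 180 (s = 36*5 = 180)
I = 30 (I = 6*5 = 30)
K(j) = -720*j (K(j) = -4*j*180 = -720*j)
K(I)*Q(D(1, 1)) = (-720*30)/(-5 + 4) = -21600/(-1) = -21600*(-1) = 21600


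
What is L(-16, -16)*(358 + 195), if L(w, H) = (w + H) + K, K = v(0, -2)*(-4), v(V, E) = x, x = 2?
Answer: -22120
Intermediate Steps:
v(V, E) = 2
K = -8 (K = 2*(-4) = -8)
L(w, H) = -8 + H + w (L(w, H) = (w + H) - 8 = (H + w) - 8 = -8 + H + w)
L(-16, -16)*(358 + 195) = (-8 - 16 - 16)*(358 + 195) = -40*553 = -22120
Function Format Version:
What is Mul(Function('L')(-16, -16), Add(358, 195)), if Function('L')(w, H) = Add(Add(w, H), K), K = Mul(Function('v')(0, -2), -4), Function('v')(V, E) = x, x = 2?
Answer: -22120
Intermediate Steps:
Function('v')(V, E) = 2
K = -8 (K = Mul(2, -4) = -8)
Function('L')(w, H) = Add(-8, H, w) (Function('L')(w, H) = Add(Add(w, H), -8) = Add(Add(H, w), -8) = Add(-8, H, w))
Mul(Function('L')(-16, -16), Add(358, 195)) = Mul(Add(-8, -16, -16), Add(358, 195)) = Mul(-40, 553) = -22120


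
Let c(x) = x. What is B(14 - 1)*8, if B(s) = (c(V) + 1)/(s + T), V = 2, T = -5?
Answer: 3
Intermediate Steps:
B(s) = 3/(-5 + s) (B(s) = (2 + 1)/(s - 5) = 3/(-5 + s))
B(14 - 1)*8 = (3/(-5 + (14 - 1)))*8 = (3/(-5 + 13))*8 = (3/8)*8 = 3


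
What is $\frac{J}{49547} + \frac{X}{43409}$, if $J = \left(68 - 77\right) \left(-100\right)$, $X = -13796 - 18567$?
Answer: $- \frac{1564421461}{2150785723} \approx -0.72737$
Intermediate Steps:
$X = -32363$ ($X = -13796 - 18567 = -32363$)
$J = 900$ ($J = \left(-9\right) \left(-100\right) = 900$)
$\frac{J}{49547} + \frac{X}{43409} = \frac{900}{49547} - \frac{32363}{43409} = - \frac{1564421461}{2150785723}$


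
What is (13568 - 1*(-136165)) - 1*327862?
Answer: -178129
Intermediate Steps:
(13568 - 1*(-136165)) - 1*327862 = (13568 + 136165) - 327862 = 149733 - 327862 = -178129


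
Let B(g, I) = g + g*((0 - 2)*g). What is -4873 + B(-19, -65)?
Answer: -5614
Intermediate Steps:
B(g, I) = g - 2*g² (B(g, I) = g + g*(-2*g) = g - 2*g²)
-4873 + B(-19, -65) = -4873 - 19*(1 - 2*(-19)) = -4873 - 19*(1 + 38) = -4873 - 19*39 = -4873 - 741 = -5614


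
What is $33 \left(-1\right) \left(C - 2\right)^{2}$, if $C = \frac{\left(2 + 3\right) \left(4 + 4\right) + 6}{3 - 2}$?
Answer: $-63888$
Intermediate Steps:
$C = 46$ ($C = \frac{5 \cdot 8 + 6}{1} = \left(40 + 6\right) 1 = 46 \cdot 1 = 46$)
$33 \left(-1\right) \left(C - 2\right)^{2} = 33 \left(-1\right) \left(46 - 2\right)^{2} = - 33 \cdot 44^{2} = \left(-33\right) 1936 = -63888$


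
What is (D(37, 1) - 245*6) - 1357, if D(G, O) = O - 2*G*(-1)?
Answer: -2752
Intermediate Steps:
D(G, O) = O + 2*G
(D(37, 1) - 245*6) - 1357 = ((1 + 2*37) - 245*6) - 1357 = ((1 + 74) - 1470) - 1357 = (75 - 1470) - 1357 = -1395 - 1357 = -2752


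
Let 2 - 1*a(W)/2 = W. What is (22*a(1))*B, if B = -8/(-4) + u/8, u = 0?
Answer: 88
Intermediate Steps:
a(W) = 4 - 2*W
B = 2 (B = -8/(-4) + 0/8 = -8*(-1/4) + 0*(1/8) = 2 + 0 = 2)
(22*a(1))*B = (22*(4 - 2*1))*2 = (22*(4 - 2))*2 = (22*2)*2 = 44*2 = 88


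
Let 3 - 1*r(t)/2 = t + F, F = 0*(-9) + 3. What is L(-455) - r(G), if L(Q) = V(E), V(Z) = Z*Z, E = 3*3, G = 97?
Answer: 275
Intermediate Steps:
E = 9
V(Z) = Z**2
F = 3 (F = 0 + 3 = 3)
r(t) = -2*t (r(t) = 6 - 2*(t + 3) = 6 - 2*(3 + t) = 6 + (-6 - 2*t) = -2*t)
L(Q) = 81 (L(Q) = 9**2 = 81)
L(-455) - r(G) = 81 - (-2)*97 = 81 - 1*(-194) = 81 + 194 = 275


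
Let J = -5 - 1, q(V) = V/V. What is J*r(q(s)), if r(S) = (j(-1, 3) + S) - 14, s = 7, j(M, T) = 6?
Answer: 42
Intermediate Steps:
q(V) = 1
r(S) = -8 + S (r(S) = (6 + S) - 14 = -8 + S)
J = -6
J*r(q(s)) = -6*(-8 + 1) = -6*(-7) = 42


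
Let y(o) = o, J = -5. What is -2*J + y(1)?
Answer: 11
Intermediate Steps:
-2*J + y(1) = -2*(-5) + 1 = 10 + 1 = 11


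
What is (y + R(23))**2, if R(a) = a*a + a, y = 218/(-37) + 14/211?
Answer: 18181559552256/60949249 ≈ 2.9831e+5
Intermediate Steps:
y = -45480/7807 (y = 218*(-1/37) + 14*(1/211) = -218/37 + 14/211 = -45480/7807 ≈ -5.8255)
R(a) = a + a**2 (R(a) = a**2 + a = a + a**2)
(y + R(23))**2 = (-45480/7807 + 23*(1 + 23))**2 = (-45480/7807 + 23*24)**2 = (-45480/7807 + 552)**2 = (4263984/7807)**2 = 18181559552256/60949249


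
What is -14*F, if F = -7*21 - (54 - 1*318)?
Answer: -1638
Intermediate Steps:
F = 117 (F = -147 - (54 - 318) = -147 - 1*(-264) = -147 + 264 = 117)
-14*F = -14*117 = -1638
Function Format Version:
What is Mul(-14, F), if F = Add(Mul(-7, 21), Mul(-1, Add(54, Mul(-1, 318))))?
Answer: -1638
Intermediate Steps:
F = 117 (F = Add(-147, Mul(-1, Add(54, -318))) = Add(-147, Mul(-1, -264)) = Add(-147, 264) = 117)
Mul(-14, F) = Mul(-14, 117) = -1638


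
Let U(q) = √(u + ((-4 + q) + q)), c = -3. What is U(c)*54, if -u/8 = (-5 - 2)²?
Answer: 54*I*√402 ≈ 1082.7*I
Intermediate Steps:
u = -392 (u = -8*(-5 - 2)² = -8*(-7)² = -8*49 = -392)
U(q) = √(-396 + 2*q) (U(q) = √(-392 + ((-4 + q) + q)) = √(-392 + (-4 + 2*q)) = √(-396 + 2*q))
U(c)*54 = √(-396 + 2*(-3))*54 = √(-396 - 6)*54 = √(-402)*54 = (I*√402)*54 = 54*I*√402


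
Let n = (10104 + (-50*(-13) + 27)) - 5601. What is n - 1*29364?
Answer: -24184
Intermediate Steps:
n = 5180 (n = (10104 + (650 + 27)) - 5601 = (10104 + 677) - 5601 = 10781 - 5601 = 5180)
n - 1*29364 = 5180 - 1*29364 = 5180 - 29364 = -24184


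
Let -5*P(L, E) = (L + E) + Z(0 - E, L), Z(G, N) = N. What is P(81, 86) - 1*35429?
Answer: -177393/5 ≈ -35479.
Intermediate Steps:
P(L, E) = -2*L/5 - E/5 (P(L, E) = -((L + E) + L)/5 = -((E + L) + L)/5 = -(E + 2*L)/5 = -2*L/5 - E/5)
P(81, 86) - 1*35429 = (-⅖*81 - ⅕*86) - 1*35429 = (-162/5 - 86/5) - 35429 = -248/5 - 35429 = -177393/5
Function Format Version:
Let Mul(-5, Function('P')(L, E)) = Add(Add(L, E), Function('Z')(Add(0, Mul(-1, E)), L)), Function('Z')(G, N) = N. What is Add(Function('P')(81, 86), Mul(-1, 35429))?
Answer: Rational(-177393, 5) ≈ -35479.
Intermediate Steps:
Function('P')(L, E) = Add(Mul(Rational(-2, 5), L), Mul(Rational(-1, 5), E)) (Function('P')(L, E) = Mul(Rational(-1, 5), Add(Add(L, E), L)) = Mul(Rational(-1, 5), Add(Add(E, L), L)) = Mul(Rational(-1, 5), Add(E, Mul(2, L))) = Add(Mul(Rational(-2, 5), L), Mul(Rational(-1, 5), E)))
Add(Function('P')(81, 86), Mul(-1, 35429)) = Add(Add(Mul(Rational(-2, 5), 81), Mul(Rational(-1, 5), 86)), Mul(-1, 35429)) = Add(Add(Rational(-162, 5), Rational(-86, 5)), -35429) = Add(Rational(-248, 5), -35429) = Rational(-177393, 5)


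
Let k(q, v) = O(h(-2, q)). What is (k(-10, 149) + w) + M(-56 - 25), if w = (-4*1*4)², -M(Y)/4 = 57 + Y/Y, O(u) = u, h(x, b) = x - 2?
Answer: 20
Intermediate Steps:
h(x, b) = -2 + x
M(Y) = -232 (M(Y) = -4*(57 + Y/Y) = -4*(57 + 1) = -4*58 = -232)
k(q, v) = -4 (k(q, v) = -2 - 2 = -4)
w = 256 (w = (-4*4)² = (-16)² = 256)
(k(-10, 149) + w) + M(-56 - 25) = (-4 + 256) - 232 = 252 - 232 = 20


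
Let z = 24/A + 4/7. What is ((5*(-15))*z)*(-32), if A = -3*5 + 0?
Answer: -17280/7 ≈ -2468.6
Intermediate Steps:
A = -15 (A = -15 + 0 = -15)
z = -36/35 (z = 24/(-15) + 4/7 = 24*(-1/15) + 4*(⅐) = -8/5 + 4/7 = -36/35 ≈ -1.0286)
((5*(-15))*z)*(-32) = ((5*(-15))*(-36/35))*(-32) = -75*(-36/35)*(-32) = (540/7)*(-32) = -17280/7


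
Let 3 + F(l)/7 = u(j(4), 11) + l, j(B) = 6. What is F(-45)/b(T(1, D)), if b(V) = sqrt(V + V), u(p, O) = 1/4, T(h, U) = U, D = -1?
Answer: 1337*I*sqrt(2)/8 ≈ 236.35*I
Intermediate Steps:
u(p, O) = 1/4
b(V) = sqrt(2)*sqrt(V) (b(V) = sqrt(2*V) = sqrt(2)*sqrt(V))
F(l) = -77/4 + 7*l (F(l) = -21 + 7*(1/4 + l) = -21 + (7/4 + 7*l) = -77/4 + 7*l)
F(-45)/b(T(1, D)) = (-77/4 + 7*(-45))/((sqrt(2)*sqrt(-1))) = (-77/4 - 315)/((sqrt(2)*I)) = -1337*(-I*sqrt(2)/2)/4 = -(-1337)*I*sqrt(2)/8 = 1337*I*sqrt(2)/8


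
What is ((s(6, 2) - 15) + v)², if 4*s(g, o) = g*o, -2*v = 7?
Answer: 961/4 ≈ 240.25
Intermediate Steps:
v = -7/2 (v = -½*7 = -7/2 ≈ -3.5000)
s(g, o) = g*o/4 (s(g, o) = (g*o)/4 = g*o/4)
((s(6, 2) - 15) + v)² = (((¼)*6*2 - 15) - 7/2)² = ((3 - 15) - 7/2)² = (-12 - 7/2)² = (-31/2)² = 961/4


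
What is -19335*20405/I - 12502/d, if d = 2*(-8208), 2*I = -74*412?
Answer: 42610566719/1646352 ≈ 25882.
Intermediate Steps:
I = -15244 (I = (-74*412)/2 = (½)*(-30488) = -15244)
d = -16416
-19335*20405/I - 12502/d = -19335/((-15244/20405)) - 12502/(-16416) = -19335/((-15244*1/20405)) - 12502*(-1/16416) = -19335/(-15244/20405) + 329/432 = -19335*(-20405/15244) + 329/432 = 394530675/15244 + 329/432 = 42610566719/1646352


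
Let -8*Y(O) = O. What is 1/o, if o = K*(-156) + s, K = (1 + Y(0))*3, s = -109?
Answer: -1/577 ≈ -0.0017331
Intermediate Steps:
Y(O) = -O/8
K = 3 (K = (1 - ⅛*0)*3 = (1 + 0)*3 = 1*3 = 3)
o = -577 (o = 3*(-156) - 109 = -468 - 109 = -577)
1/o = 1/(-577) = -1/577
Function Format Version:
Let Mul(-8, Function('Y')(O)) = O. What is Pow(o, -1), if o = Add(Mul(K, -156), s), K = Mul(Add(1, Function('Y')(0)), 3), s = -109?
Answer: Rational(-1, 577) ≈ -0.0017331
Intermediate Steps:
Function('Y')(O) = Mul(Rational(-1, 8), O)
K = 3 (K = Mul(Add(1, Mul(Rational(-1, 8), 0)), 3) = Mul(Add(1, 0), 3) = Mul(1, 3) = 3)
o = -577 (o = Add(Mul(3, -156), -109) = Add(-468, -109) = -577)
Pow(o, -1) = Pow(-577, -1) = Rational(-1, 577)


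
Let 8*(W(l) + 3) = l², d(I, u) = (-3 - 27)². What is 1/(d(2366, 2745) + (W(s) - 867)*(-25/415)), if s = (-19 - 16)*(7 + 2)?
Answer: 664/136275 ≈ 0.0048725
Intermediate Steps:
d(I, u) = 900 (d(I, u) = (-30)² = 900)
s = -315 (s = -35*9 = -315)
W(l) = -3 + l²/8
1/(d(2366, 2745) + (W(s) - 867)*(-25/415)) = 1/(900 + ((-3 + (⅛)*(-315)²) - 867)*(-25/415)) = 1/(900 + ((-3 + (⅛)*99225) - 867)*(-25*1/415)) = 1/(900 + ((-3 + 99225/8) - 867)*(-5/83)) = 1/(900 + (99201/8 - 867)*(-5/83)) = 1/(900 + (92265/8)*(-5/83)) = 1/(900 - 461325/664) = 1/(136275/664) = 664/136275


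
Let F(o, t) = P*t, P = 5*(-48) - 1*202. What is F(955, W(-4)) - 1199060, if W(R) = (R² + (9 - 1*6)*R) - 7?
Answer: -1197734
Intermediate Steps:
P = -442 (P = -240 - 202 = -442)
W(R) = -7 + R² + 3*R (W(R) = (R² + (9 - 6)*R) - 7 = (R² + 3*R) - 7 = -7 + R² + 3*R)
F(o, t) = -442*t
F(955, W(-4)) - 1199060 = -442*(-7 + (-4)² + 3*(-4)) - 1199060 = -442*(-7 + 16 - 12) - 1199060 = -442*(-3) - 1199060 = 1326 - 1199060 = -1197734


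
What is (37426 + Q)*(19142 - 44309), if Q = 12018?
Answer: -1244357148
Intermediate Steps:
(37426 + Q)*(19142 - 44309) = (37426 + 12018)*(19142 - 44309) = 49444*(-25167) = -1244357148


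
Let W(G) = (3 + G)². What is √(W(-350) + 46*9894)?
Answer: √575533 ≈ 758.64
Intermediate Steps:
√(W(-350) + 46*9894) = √((3 - 350)² + 46*9894) = √((-347)² + 455124) = √(120409 + 455124) = √575533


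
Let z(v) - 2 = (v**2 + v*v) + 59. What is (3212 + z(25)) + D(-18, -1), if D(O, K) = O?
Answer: 4505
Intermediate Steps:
z(v) = 61 + 2*v**2 (z(v) = 2 + ((v**2 + v*v) + 59) = 2 + ((v**2 + v**2) + 59) = 2 + (2*v**2 + 59) = 2 + (59 + 2*v**2) = 61 + 2*v**2)
(3212 + z(25)) + D(-18, -1) = (3212 + (61 + 2*25**2)) - 18 = (3212 + (61 + 2*625)) - 18 = (3212 + (61 + 1250)) - 18 = (3212 + 1311) - 18 = 4523 - 18 = 4505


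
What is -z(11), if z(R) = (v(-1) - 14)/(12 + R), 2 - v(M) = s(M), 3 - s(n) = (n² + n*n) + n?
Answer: 14/23 ≈ 0.60870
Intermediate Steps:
s(n) = 3 - n - 2*n² (s(n) = 3 - ((n² + n*n) + n) = 3 - ((n² + n²) + n) = 3 - (2*n² + n) = 3 - (n + 2*n²) = 3 + (-n - 2*n²) = 3 - n - 2*n²)
v(M) = -1 + M + 2*M² (v(M) = 2 - (3 - M - 2*M²) = 2 + (-3 + M + 2*M²) = -1 + M + 2*M²)
z(R) = -14/(12 + R) (z(R) = ((-1 - 1 + 2*(-1)²) - 14)/(12 + R) = ((-1 - 1 + 2*1) - 14)/(12 + R) = ((-1 - 1 + 2) - 14)/(12 + R) = (0 - 14)/(12 + R) = -14/(12 + R))
-z(11) = -(-14)/(12 + 11) = -(-14)/23 = -1*(-14/23) = 14/23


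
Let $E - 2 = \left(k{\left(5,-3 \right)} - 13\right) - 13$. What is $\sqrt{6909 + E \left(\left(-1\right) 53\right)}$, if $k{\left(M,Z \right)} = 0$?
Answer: $9 \sqrt{101} \approx 90.449$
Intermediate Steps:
$E = -24$ ($E = 2 + \left(\left(0 - 13\right) - 13\right) = 2 - 26 = -24$)
$\sqrt{6909 + E \left(\left(-1\right) 53\right)} = \sqrt{6909 - 24 \left(\left(-1\right) 53\right)} = \sqrt{6909 - -1272} = \sqrt{6909 + 1272} = \sqrt{8181} = 9 \sqrt{101}$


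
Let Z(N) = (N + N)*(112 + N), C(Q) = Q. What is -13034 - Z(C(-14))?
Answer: -10290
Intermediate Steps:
Z(N) = 2*N*(112 + N) (Z(N) = (2*N)*(112 + N) = 2*N*(112 + N))
-13034 - Z(C(-14)) = -13034 - 2*(-14)*(112 - 14) = -13034 - 2*(-14)*98 = -13034 - 1*(-2744) = -13034 + 2744 = -10290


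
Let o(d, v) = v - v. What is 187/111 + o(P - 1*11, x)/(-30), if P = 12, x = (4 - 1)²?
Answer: 187/111 ≈ 1.6847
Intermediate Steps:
x = 9 (x = 3² = 9)
o(d, v) = 0
187/111 + o(P - 1*11, x)/(-30) = 187/111 + 0/(-30) = 187*(1/111) + 0*(-1/30) = 187/111 + 0 = 187/111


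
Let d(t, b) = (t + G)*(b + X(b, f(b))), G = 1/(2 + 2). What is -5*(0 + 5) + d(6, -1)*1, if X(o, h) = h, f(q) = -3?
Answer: -50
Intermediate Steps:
G = ¼ (G = 1/4 = ¼ ≈ 0.25000)
d(t, b) = (-3 + b)*(¼ + t) (d(t, b) = (t + ¼)*(b - 3) = (¼ + t)*(-3 + b) = (-3 + b)*(¼ + t))
-5*(0 + 5) + d(6, -1)*1 = -5*(0 + 5) + (-¾ - 3*6 + (¼)*(-1) - 1*6)*1 = -5*5 + (-¾ - 18 - ¼ - 6)*1 = -25 - 25*1 = -25 - 25 = -50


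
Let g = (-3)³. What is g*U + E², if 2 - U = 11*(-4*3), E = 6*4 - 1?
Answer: -3089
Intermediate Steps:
E = 23 (E = 24 - 1 = 23)
U = 134 (U = 2 - 11*(-4*3) = 2 - 11*(-12) = 2 - 1*(-132) = 2 + 132 = 134)
g = -27
g*U + E² = -27*134 + 23² = -3618 + 529 = -3089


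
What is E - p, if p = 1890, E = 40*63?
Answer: 630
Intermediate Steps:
E = 2520
E - p = 2520 - 1*1890 = 2520 - 1890 = 630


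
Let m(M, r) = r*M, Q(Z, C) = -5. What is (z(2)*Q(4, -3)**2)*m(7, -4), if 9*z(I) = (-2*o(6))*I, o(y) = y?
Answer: 5600/3 ≈ 1866.7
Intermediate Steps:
m(M, r) = M*r
z(I) = -4*I/3 (z(I) = ((-2*6)*I)/9 = (-12*I)/9 = -4*I/3)
(z(2)*Q(4, -3)**2)*m(7, -4) = (-4/3*2*(-5)**2)*(7*(-4)) = -8/3*25*(-28) = -200/3*(-28) = 5600/3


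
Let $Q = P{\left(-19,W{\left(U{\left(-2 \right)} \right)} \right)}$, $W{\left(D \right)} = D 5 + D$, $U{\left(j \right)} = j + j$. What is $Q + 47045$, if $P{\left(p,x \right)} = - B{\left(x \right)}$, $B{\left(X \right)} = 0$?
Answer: $47045$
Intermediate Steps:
$U{\left(j \right)} = 2 j$
$W{\left(D \right)} = 6 D$ ($W{\left(D \right)} = 5 D + D = 6 D$)
$P{\left(p,x \right)} = 0$ ($P{\left(p,x \right)} = \left(-1\right) 0 = 0$)
$Q = 0$
$Q + 47045 = 0 + 47045 = 47045$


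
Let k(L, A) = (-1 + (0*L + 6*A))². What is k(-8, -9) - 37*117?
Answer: -1304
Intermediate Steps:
k(L, A) = (-1 + 6*A)² (k(L, A) = (-1 + (0 + 6*A))² = (-1 + 6*A)²)
k(-8, -9) - 37*117 = (-1 + 6*(-9))² - 37*117 = (-1 - 54)² - 4329 = (-55)² - 4329 = 3025 - 4329 = -1304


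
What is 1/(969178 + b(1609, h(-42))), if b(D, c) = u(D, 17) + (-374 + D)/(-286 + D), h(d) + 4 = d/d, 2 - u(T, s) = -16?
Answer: 1323/1282247543 ≈ 1.0318e-6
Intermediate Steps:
u(T, s) = 18 (u(T, s) = 2 - 1*(-16) = 2 + 16 = 18)
h(d) = -3 (h(d) = -4 + d/d = -4 + 1 = -3)
b(D, c) = 18 + (-374 + D)/(-286 + D)
1/(969178 + b(1609, h(-42))) = 1/(969178 + (-5522 + 19*1609)/(-286 + 1609)) = 1/(969178 + (-5522 + 30571)/1323) = 1/(969178 + (1/1323)*25049) = 1/(969178 + 25049/1323) = 1/(1282247543/1323) = 1323/1282247543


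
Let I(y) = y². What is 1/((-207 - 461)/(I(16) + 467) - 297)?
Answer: -723/215399 ≈ -0.0033566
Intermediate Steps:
1/((-207 - 461)/(I(16) + 467) - 297) = 1/((-207 - 461)/(16² + 467) - 297) = 1/(-668/(256 + 467) - 297) = 1/(-668/723 - 297) = 1/(-215399/723) = -723/215399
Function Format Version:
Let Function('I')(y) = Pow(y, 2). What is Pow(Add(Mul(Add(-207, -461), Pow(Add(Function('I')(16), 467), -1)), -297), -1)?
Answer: Rational(-723, 215399) ≈ -0.0033566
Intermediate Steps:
Pow(Add(Mul(Add(-207, -461), Pow(Add(Function('I')(16), 467), -1)), -297), -1) = Pow(Add(Mul(Add(-207, -461), Pow(Add(Pow(16, 2), 467), -1)), -297), -1) = Pow(Add(Mul(-668, Pow(Add(256, 467), -1)), -297), -1) = Pow(Add(Mul(-668, Pow(723, -1)), -297), -1) = Pow(Add(Mul(-668, Rational(1, 723)), -297), -1) = Pow(Add(Rational(-668, 723), -297), -1) = Pow(Rational(-215399, 723), -1) = Rational(-723, 215399)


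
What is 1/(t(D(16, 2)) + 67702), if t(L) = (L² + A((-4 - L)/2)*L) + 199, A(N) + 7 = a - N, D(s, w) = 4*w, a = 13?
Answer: 1/68061 ≈ 1.4693e-5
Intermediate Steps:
A(N) = 6 - N (A(N) = -7 + (13 - N) = 6 - N)
t(L) = 199 + L² + L*(8 + L/2) (t(L) = (L² + (6 - (-4 - L)/2)*L) + 199 = (L² + (6 - (-2 - L/2))*L) + 199 = (L² + (6 + (2 + L/2))*L) + 199 = (L² + (8 + L/2)*L) + 199 = (L² + L*(8 + L/2)) + 199 = 199 + L² + L*(8 + L/2))
1/(t(D(16, 2)) + 67702) = 1/((199 + 8*(4*2) + 3*(4*2)²/2) + 67702) = 1/((199 + 8*8 + (3/2)*8²) + 67702) = 1/((199 + 64 + (3/2)*64) + 67702) = 1/((199 + 64 + 96) + 67702) = 1/(359 + 67702) = 1/68061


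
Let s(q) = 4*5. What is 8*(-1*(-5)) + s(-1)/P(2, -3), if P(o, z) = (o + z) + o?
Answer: 60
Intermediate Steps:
s(q) = 20
P(o, z) = z + 2*o
8*(-1*(-5)) + s(-1)/P(2, -3) = 8*(-1*(-5)) + 20/(-3 + 2*2) = 8*5 + 20/(-3 + 4) = 40 + 20/1 = 40 + 20*1 = 40 + 20 = 60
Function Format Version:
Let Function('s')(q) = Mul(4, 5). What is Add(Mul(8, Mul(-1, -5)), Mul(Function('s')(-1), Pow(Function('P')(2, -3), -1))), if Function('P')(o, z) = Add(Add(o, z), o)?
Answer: 60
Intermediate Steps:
Function('s')(q) = 20
Function('P')(o, z) = Add(z, Mul(2, o))
Add(Mul(8, Mul(-1, -5)), Mul(Function('s')(-1), Pow(Function('P')(2, -3), -1))) = Add(Mul(8, Mul(-1, -5)), Mul(20, Pow(Add(-3, Mul(2, 2)), -1))) = Add(Mul(8, 5), Mul(20, Pow(Add(-3, 4), -1))) = Add(40, Mul(20, Pow(1, -1))) = Add(40, Mul(20, 1)) = Add(40, 20) = 60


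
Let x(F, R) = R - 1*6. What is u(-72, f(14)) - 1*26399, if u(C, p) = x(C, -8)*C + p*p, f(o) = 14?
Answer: -25195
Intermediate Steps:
x(F, R) = -6 + R (x(F, R) = R - 6 = -6 + R)
u(C, p) = p² - 14*C (u(C, p) = (-6 - 8)*C + p*p = -14*C + p² = p² - 14*C)
u(-72, f(14)) - 1*26399 = (14² - 14*(-72)) - 1*26399 = (196 + 1008) - 26399 = 1204 - 26399 = -25195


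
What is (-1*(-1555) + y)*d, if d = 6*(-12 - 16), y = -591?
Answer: -161952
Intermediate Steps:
d = -168 (d = 6*(-28) = -168)
(-1*(-1555) + y)*d = (-1*(-1555) - 591)*(-168) = (1555 - 591)*(-168) = 964*(-168) = -161952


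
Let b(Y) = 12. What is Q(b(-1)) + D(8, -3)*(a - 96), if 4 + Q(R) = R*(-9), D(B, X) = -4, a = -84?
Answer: 608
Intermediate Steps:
Q(R) = -4 - 9*R (Q(R) = -4 + R*(-9) = -4 - 9*R)
Q(b(-1)) + D(8, -3)*(a - 96) = (-4 - 9*12) - 4*(-84 - 96) = (-4 - 108) - 4*(-180) = -112 + 720 = 608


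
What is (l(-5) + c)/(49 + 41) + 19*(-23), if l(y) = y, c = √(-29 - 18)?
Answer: -7867/18 + I*√47/90 ≈ -437.06 + 0.076174*I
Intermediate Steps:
c = I*√47 (c = √(-47) = I*√47 ≈ 6.8557*I)
(l(-5) + c)/(49 + 41) + 19*(-23) = (-5 + I*√47)/(49 + 41) + 19*(-23) = (-5 + I*√47)/90 - 437 = (-5 + I*√47)*(1/90) - 437 = (-1/18 + I*√47/90) - 437 = -7867/18 + I*√47/90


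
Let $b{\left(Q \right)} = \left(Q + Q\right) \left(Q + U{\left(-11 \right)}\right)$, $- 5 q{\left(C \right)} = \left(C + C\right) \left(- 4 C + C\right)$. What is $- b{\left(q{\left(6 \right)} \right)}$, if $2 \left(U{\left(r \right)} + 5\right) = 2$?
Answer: $- \frac{84672}{25} \approx -3386.9$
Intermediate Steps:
$U{\left(r \right)} = -4$ ($U{\left(r \right)} = -5 + \frac{1}{2} \cdot 2 = -5 + 1 = -4$)
$q{\left(C \right)} = \frac{6 C^{2}}{5}$ ($q{\left(C \right)} = - \frac{\left(C + C\right) \left(- 4 C + C\right)}{5} = - \frac{2 C \left(- 3 C\right)}{5} = - \frac{\left(-6\right) C^{2}}{5} = \frac{6 C^{2}}{5}$)
$b{\left(Q \right)} = 2 Q \left(-4 + Q\right)$ ($b{\left(Q \right)} = \left(Q + Q\right) \left(Q - 4\right) = 2 Q \left(-4 + Q\right)$)
$- b{\left(q{\left(6 \right)} \right)} = - 2 \frac{6 \cdot 6^{2}}{5} \left(-4 + \frac{6 \cdot 6^{2}}{5}\right) = - 2 \cdot \frac{6}{5} \cdot 36 \left(-4 + \frac{6}{5} \cdot 36\right) = - \frac{2 \cdot 216 \left(-4 + \frac{216}{5}\right)}{5} = - \frac{2 \cdot 216 \cdot 196}{5 \cdot 5} = \left(-1\right) \frac{84672}{25} = - \frac{84672}{25}$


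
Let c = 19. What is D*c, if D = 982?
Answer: 18658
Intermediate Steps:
D*c = 982*19 = 18658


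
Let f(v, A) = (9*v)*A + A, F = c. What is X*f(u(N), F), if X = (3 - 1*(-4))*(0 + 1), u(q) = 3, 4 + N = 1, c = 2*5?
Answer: 1960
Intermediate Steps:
c = 10
N = -3 (N = -4 + 1 = -3)
F = 10
f(v, A) = A + 9*A*v (f(v, A) = 9*A*v + A = A + 9*A*v)
X = 7 (X = (3 + 4)*1 = 7*1 = 7)
X*f(u(N), F) = 7*(10*(1 + 9*3)) = 7*(10*(1 + 27)) = 7*(10*28) = 7*280 = 1960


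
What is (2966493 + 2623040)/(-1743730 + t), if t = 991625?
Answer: -5589533/752105 ≈ -7.4319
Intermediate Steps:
(2966493 + 2623040)/(-1743730 + t) = (2966493 + 2623040)/(-1743730 + 991625) = 5589533/(-752105) = 5589533*(-1/752105) = -5589533/752105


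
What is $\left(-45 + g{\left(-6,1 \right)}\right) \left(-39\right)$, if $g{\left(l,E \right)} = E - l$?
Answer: $1482$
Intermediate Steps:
$\left(-45 + g{\left(-6,1 \right)}\right) \left(-39\right) = \left(-45 + \left(1 - -6\right)\right) \left(-39\right) = \left(-45 + \left(1 + 6\right)\right) \left(-39\right) = \left(-45 + 7\right) \left(-39\right) = \left(-38\right) \left(-39\right) = 1482$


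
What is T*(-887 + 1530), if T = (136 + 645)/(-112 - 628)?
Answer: -502183/740 ≈ -678.63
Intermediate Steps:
T = -781/740 (T = 781/(-740) = 781*(-1/740) = -781/740 ≈ -1.0554)
T*(-887 + 1530) = -781*(-887 + 1530)/740 = -781/740*643 = -502183/740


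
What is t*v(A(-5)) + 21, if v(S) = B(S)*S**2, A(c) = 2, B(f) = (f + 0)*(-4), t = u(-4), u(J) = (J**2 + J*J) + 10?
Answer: -1323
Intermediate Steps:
u(J) = 10 + 2*J**2 (u(J) = (J**2 + J**2) + 10 = 2*J**2 + 10 = 10 + 2*J**2)
t = 42 (t = 10 + 2*(-4)**2 = 10 + 2*16 = 10 + 32 = 42)
B(f) = -4*f (B(f) = f*(-4) = -4*f)
v(S) = -4*S**3 (v(S) = (-4*S)*S**2 = -4*S**3)
t*v(A(-5)) + 21 = 42*(-4*2**3) + 21 = 42*(-4*8) + 21 = 42*(-32) + 21 = -1344 + 21 = -1323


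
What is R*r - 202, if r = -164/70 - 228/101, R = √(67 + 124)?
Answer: -202 - 16262*√191/3535 ≈ -265.58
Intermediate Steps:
R = √191 ≈ 13.820
r = -16262/3535 (r = -164*1/70 - 228*1/101 = -82/35 - 228/101 = -16262/3535 ≈ -4.6003)
R*r - 202 = √191*(-16262/3535) - 202 = -16262*√191/3535 - 202 = -202 - 16262*√191/3535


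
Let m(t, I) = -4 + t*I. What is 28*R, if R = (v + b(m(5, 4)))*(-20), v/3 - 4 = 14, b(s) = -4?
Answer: -28000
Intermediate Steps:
m(t, I) = -4 + I*t
v = 54 (v = 12 + 3*14 = 12 + 42 = 54)
R = -1000 (R = (54 - 4)*(-20) = 50*(-20) = -1000)
28*R = 28*(-1000) = -28000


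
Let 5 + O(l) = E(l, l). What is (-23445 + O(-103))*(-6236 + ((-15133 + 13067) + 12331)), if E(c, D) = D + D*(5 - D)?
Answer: -139713633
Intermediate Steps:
O(l) = -5 + l*(6 - l)
(-23445 + O(-103))*(-6236 + ((-15133 + 13067) + 12331)) = (-23445 + (-5 - 1*(-103)*(-6 - 103)))*(-6236 + ((-15133 + 13067) + 12331)) = (-23445 + (-5 - 1*(-103)*(-109)))*(-6236 + (-2066 + 12331)) = (-23445 + (-5 - 11227))*(-6236 + 10265) = (-23445 - 11232)*4029 = -34677*4029 = -139713633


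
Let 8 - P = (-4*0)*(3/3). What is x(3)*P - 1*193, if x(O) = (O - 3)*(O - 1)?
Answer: -193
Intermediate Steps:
P = 8 (P = 8 - (-4*0)*3/3 = 8 - 0*3*(⅓) = 8 - 0 = 8 - 1*0 = 8 + 0 = 8)
x(O) = (-1 + O)*(-3 + O) (x(O) = (-3 + O)*(-1 + O) = (-1 + O)*(-3 + O))
x(3)*P - 1*193 = (3 + 3² - 4*3)*8 - 1*193 = (3 + 9 - 12)*8 - 193 = 0*8 - 193 = 0 - 193 = -193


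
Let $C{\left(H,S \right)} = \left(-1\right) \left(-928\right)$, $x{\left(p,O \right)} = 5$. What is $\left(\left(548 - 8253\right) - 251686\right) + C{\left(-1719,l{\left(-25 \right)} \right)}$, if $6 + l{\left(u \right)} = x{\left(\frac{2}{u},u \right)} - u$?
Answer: $-258463$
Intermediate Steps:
$l{\left(u \right)} = -1 - u$ ($l{\left(u \right)} = -6 - \left(-5 + u\right) = -1 - u$)
$C{\left(H,S \right)} = 928$
$\left(\left(548 - 8253\right) - 251686\right) + C{\left(-1719,l{\left(-25 \right)} \right)} = \left(\left(548 - 8253\right) - 251686\right) + 928 = \left(-7705 - 251686\right) + 928 = -259391 + 928 = -258463$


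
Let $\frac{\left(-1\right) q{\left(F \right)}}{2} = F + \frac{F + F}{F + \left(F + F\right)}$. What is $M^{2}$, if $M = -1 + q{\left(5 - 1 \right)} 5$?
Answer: $\frac{20449}{9} \approx 2272.1$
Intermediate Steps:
$q{\left(F \right)} = - \frac{4}{3} - 2 F$ ($q{\left(F \right)} = - 2 \left(F + \frac{F + F}{F + \left(F + F\right)}\right) = - 2 \left(F + \frac{2 F}{F + 2 F}\right) = - 2 \left(F + \frac{2 F}{3 F}\right) = - 2 \left(F + 2 F \frac{1}{3 F}\right) = - 2 \left(F + \frac{2}{3}\right) = - 2 \left(\frac{2}{3} + F\right) = - \frac{4}{3} - 2 F$)
$M = - \frac{143}{3}$ ($M = -1 + \left(- \frac{4}{3} - 2 \left(5 - 1\right)\right) 5 = -1 + \left(- \frac{4}{3} - 8\right) 5 = -1 - \frac{140}{3} = - \frac{143}{3} \approx -47.667$)
$M^{2} = \left(- \frac{143}{3}\right)^{2} = \frac{20449}{9}$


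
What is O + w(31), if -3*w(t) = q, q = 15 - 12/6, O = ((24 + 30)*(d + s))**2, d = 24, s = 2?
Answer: 5913635/3 ≈ 1.9712e+6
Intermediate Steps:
O = 1971216 (O = ((24 + 30)*(24 + 2))**2 = (54*26)**2 = 1404**2 = 1971216)
q = 13 (q = 15 - 12/6 = 15 - 1*2 = 15 - 2 = 13)
w(t) = -13/3 (w(t) = -1/3*13 = -13/3)
O + w(31) = 1971216 - 13/3 = 5913635/3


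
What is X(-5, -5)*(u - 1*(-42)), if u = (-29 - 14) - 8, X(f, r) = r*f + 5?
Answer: -270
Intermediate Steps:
X(f, r) = 5 + f*r (X(f, r) = f*r + 5 = 5 + f*r)
u = -51 (u = -43 - 8 = -51)
X(-5, -5)*(u - 1*(-42)) = (5 - 5*(-5))*(-51 - 1*(-42)) = (5 + 25)*(-51 + 42) = 30*(-9) = -270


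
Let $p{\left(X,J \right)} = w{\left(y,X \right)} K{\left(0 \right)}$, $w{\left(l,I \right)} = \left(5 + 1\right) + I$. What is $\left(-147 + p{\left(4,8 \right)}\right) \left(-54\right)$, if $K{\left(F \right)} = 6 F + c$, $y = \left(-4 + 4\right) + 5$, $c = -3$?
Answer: $9558$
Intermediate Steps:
$y = 5$ ($y = 0 + 5 = 5$)
$K{\left(F \right)} = -3 + 6 F$ ($K{\left(F \right)} = 6 F - 3 = -3 + 6 F$)
$w{\left(l,I \right)} = 6 + I$
$p{\left(X,J \right)} = -18 - 3 X$ ($p{\left(X,J \right)} = \left(6 + X\right) \left(-3 + 6 \cdot 0\right) = \left(6 + X\right) \left(-3 + 0\right) = \left(6 + X\right) \left(-3\right) = -18 - 3 X$)
$\left(-147 + p{\left(4,8 \right)}\right) \left(-54\right) = \left(-147 - 30\right) \left(-54\right) = \left(-177\right) \left(-54\right) = 9558$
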